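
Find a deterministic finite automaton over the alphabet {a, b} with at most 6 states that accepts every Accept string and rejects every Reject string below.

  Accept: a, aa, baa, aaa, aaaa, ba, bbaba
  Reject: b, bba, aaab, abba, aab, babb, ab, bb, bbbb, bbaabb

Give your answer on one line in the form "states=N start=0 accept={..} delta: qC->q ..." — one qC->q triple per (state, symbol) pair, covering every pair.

Grow the machine one transition at a time. Run the examples from 0; the earliest place one falls off (shortest prefix, ties alphabetical) gets sent to the lowest-numbered state that keeps every Accept/Reject pair distinguishable — a pair clashes when both reach the same state with identical unread suffix — and to a fresh state only if none does.
a: 0a undefined. 0a->0: ok.
b: 0b undefined. 0b->0: no, a/b meet in 0. Open state 1: 0b->1.
ba: 1a undefined. 1a->0: ok.
bb: 1b undefined. 1b->0: no, a/bba meet in 0. 1b->1: no, a/bba meet in 0. Open state 2: 1b->2.
bba: 2a undefined. 2a->0: no, a/bba meet in 0. 2a->1: no, bbaba/b meet in 1. 2a->2: ok.
bbb: 2b undefined. 2b->0: ok.
All examples now run through 3 states with every (state, symbol) defined. Accept strings end in {0}, Reject strings end in {1,2}; accept={0}.

states=3 start=0 accept={0} delta: 0a->0 0b->1 1a->0 1b->2 2a->2 2b->0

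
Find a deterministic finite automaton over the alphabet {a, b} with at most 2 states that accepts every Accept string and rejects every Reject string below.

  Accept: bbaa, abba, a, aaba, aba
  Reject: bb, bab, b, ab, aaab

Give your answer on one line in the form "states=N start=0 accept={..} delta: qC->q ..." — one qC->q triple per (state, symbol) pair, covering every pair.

Grow the machine one transition at a time. Run the examples from 0; the earliest place one falls off (shortest prefix, ties alphabetical) gets sent to the lowest-numbered state that keeps every Accept/Reject pair distinguishable — a pair clashes when both reach the same state with identical unread suffix — and to a fresh state only if none does.
a: 0a undefined. 0a->0: ok.
b: 0b undefined. 0b->0: no, bbaa/bb meet in 0. Open state 1: 0b->1.
ba: 1a undefined. 1a->0: ok.
bb: 1b undefined. 1b->0: no, bbaa/bb meet in 0. 1b->1: ok.
All examples now run through 2 states with every (state, symbol) defined. Accept strings end in {0}, Reject strings end in {1}; accept={0}.

states=2 start=0 accept={0} delta: 0a->0 0b->1 1a->0 1b->1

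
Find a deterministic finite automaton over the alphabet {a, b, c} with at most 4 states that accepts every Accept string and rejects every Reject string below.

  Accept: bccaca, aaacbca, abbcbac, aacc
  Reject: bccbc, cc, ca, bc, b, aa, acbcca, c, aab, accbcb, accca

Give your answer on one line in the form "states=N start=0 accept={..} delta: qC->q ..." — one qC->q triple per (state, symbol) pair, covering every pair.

states=4 start=0 accept={2,3} delta: 0a->1 0b->0 0c->0 1a->1 1b->0 1c->2 2a->2 2b->1 2c->3 3a->0 3b->0 3c->0

Fold the examples into a partial DFA from state 0: repeatedly fix the first undefined (state, symbol) met by the shortest-then-alphabetical prefix, trying targets in increasing order and rejecting any under which an Accept and a Reject string meet in one state with the same remainder; add a state when all current targets are rejected. Accepting states are where Accept strings end.
a: 0a undefined. 0a->0: no, aacc/cc meet in 0 with "cc" left. Open state 1: 0a->1.
b: 0b undefined. 0b->0: ok.
c: 0c undefined. 0c->0: ok.
aa: 1a undefined. 1a->0: no, aacc/bccbc meet in 0. 1a->1: ok.
ab: 1b undefined. 1b->0: ok.
ac: 1c undefined. 1c->0: no, bccaca/ca meet in 1. 1c->1: no, bccaca/ca meet in 1. Open state 2: 1c->2.
acb: 2b undefined. 2b->0: no, aaacbca/ca meet in 1. 2b->1: ok.
acc: 2c undefined. 2c->0: no, aacc/bccbc meet in 0. 2c->1: no, bccaca/accca meet in 2 with "a" left. 2c->2: no, bccaca/acbcca meet in 2 with "a" left. Open state 3: 2c->3.
accb: 3b undefined. 3b->0: ok.
accc: 3c undefined. 3c->0: ok.
acbcca: 3a undefined. 3a->0: ok.
bccaca: 2a undefined. 2a->0: no, bccaca/bccbc meet in 0. 2a->1: no, bccaca/ca meet in 1. 2a->2: ok.
All examples now run through 4 states with every (state, symbol) defined. Accept strings end in {2,3}, Reject strings end in {0,1}; accept={2,3}.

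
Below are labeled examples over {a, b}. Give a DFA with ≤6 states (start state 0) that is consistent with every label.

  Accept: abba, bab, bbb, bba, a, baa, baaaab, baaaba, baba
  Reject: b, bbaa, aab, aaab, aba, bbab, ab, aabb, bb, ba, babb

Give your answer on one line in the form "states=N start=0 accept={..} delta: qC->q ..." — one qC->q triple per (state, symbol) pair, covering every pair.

Grow the machine one transition at a time. Run the examples from 0; the earliest place one falls off (shortest prefix, ties alphabetical) gets sent to the lowest-numbered state that keeps every Accept/Reject pair distinguishable — a pair clashes when both reach the same state with identical unread suffix — and to a fresh state only if none does.
a: 0a undefined. 0a->0: ok.
b: 0b undefined. 0b->0: no, abba/b meet in 0. Open state 1: 0b->1.
ba: 1a undefined. 1a->0: no, bab/b meet in 1. 1a->1: no, bab/aabb meet in 1 with "b" left. Open state 2: 1a->2.
bb: 1b undefined. 1b->0: no, abba/bbaa meet in 0. 1b->1: no, abba/aba meet in 2. 1b->2: ok.
baa: 2a undefined. 2a->0: no, abba/bbaa meet in 0. 2a->1: no, abba/b meet in 1. 2a->2: no, abba/bbaa meet in 2. Open state 3: 2a->3.
bab: 2b undefined. 2b->0: ok.
baaa: 3a undefined. 3a->0: no, bab/bbaa meet in 0. 3a->1: ok.
bbab: 3b undefined. 3b->0: no, bab/bbab meet in 0. 3b->1: ok.
All examples now run through 4 states with every (state, symbol) defined. Accept strings end in {0,3}, Reject strings end in {1,2}; accept={0,3}.

states=4 start=0 accept={0,3} delta: 0a->0 0b->1 1a->2 1b->2 2a->3 2b->0 3a->1 3b->1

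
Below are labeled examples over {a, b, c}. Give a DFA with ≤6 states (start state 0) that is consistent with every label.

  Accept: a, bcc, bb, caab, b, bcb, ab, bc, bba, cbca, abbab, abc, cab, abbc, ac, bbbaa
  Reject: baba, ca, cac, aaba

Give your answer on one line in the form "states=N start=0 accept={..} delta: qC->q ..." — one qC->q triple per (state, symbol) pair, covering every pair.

State merging on the prefix tree: take the shortest (then alphabetical) example prefix whose next move is undefined and point that move at state 0, else 1, else 2, ...; a target is out if some Accept/Reject pair would then sit in one state with the same input left (inseparable). If every existing state is out, open a new one.
a: 0a undefined. 0a->0: ok.
b: 0b undefined. 0b->0: no, a/baba meet in 0. Open state 1: 0b->1.
c: 0c undefined. 0c->0: no, a/ca meet in 0. 0c->1: ok.
ba: 1a undefined. 1a->0: no, a/baba meet in 0. 1a->1: no, b/ca meet in 1. Open state 2: 1a->2.
bb: 1b undefined. 1b->0: no, cbca/ca meet in 2. 1b->1: no, bba/ca meet in 2. 1b->2: no, bb/ca meet in 2. Open state 3: 1b->3.
bc: 1c undefined. 1c->0: ok.
bab: 2b undefined. 2b->0: no, a/baba meet in 0. 2b->1: ok.
bba: 3a undefined. 3a->0: ok.
bbb: 3b undefined. 3b->0: ok.
caa: 2a undefined. 2a->0: ok.
cac: 2c undefined. 2c->0: no, a/cac meet in 0. 2c->1: no, bcc/cac meet in 1. 2c->2: ok.
cbc: 3c undefined. 3c->0: ok.
All examples now run through 4 states with every (state, symbol) defined. Accept strings end in {0,1,3}, Reject strings end in {2}; accept={0,1,3}.

states=4 start=0 accept={0,1,3} delta: 0a->0 0b->1 0c->1 1a->2 1b->3 1c->0 2a->0 2b->1 2c->2 3a->0 3b->0 3c->0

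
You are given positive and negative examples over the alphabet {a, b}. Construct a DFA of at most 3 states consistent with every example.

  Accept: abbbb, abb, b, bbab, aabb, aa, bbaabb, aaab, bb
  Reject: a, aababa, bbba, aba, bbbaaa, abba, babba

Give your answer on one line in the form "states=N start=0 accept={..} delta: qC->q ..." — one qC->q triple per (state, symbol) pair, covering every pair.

states=2 start=0 accept={0} delta: 0a->1 0b->0 1a->0 1b->0

Fold the examples into a partial DFA from state 0: repeatedly fix the first undefined (state, symbol) met by the shortest-then-alphabetical prefix, trying targets in increasing order and rejecting any under which an Accept and a Reject string meet in one state with the same remainder; add a state when all current targets are rejected. Accepting states are where Accept strings end.
a: 0a undefined. 0a->0: no, aa/a meet in 0. Open state 1: 0a->1.
b: 0b undefined. 0b->0: ok.
aa: 1a undefined. 1a->0: ok.
ab: 1b undefined. 1b->0: ok.
All examples now run through 2 states with every (state, symbol) defined. Accept strings end in {0}, Reject strings end in {1}; accept={0}.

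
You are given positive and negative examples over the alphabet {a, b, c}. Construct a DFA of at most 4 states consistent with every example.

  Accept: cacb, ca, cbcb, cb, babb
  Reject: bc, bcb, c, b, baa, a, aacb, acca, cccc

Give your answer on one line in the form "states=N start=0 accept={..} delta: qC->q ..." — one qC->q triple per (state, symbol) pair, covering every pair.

states=3 start=0 accept={0} delta: 0a->1 0b->1 0c->2 1a->1 1b->2 1c->1 2a->0 2b->0 2c->1

Fold the examples into a partial DFA from state 0: repeatedly fix the first undefined (state, symbol) met by the shortest-then-alphabetical prefix, trying targets in increasing order and rejecting any under which an Accept and a Reject string meet in one state with the same remainder; add a state when all current targets are rejected. Accepting states are where Accept strings end.
a: 0a undefined. 0a->0: no, cb/aacb meet in 0 with "cb" left. Open state 1: 0a->1.
b: 0b undefined. 0b->0: no, cb/bcb meet in 0 with "cb" left. 0b->1: ok.
c: 0c undefined. 0c->0: no, cacb/bcb meet in 1 with "cb" left. 0c->1: no, cacb/aacb meet in 1 with "acb" left. Open state 2: 0c->2.
aa: 1a undefined. 1a->0: no, cb/aacb meet in 2 with "b" left. 1a->1: ok.
ac: 1c undefined. 1c->0: no, ca/acca meet in 2 with "a" left. 1c->1: ok.
ca: 2a undefined. 2a->0: ok.
cb: 2b undefined. 2b->0: ok.
cc: 2c undefined. 2c->0: no, cacb/cccc meet in 0. 2c->1: ok.
bab: 1b undefined. 1b->0: no, cacb/bcb meet in 0. 1b->1: no, babb/bc meet in 1. 1b->2: ok.
All examples now run through 3 states with every (state, symbol) defined. Accept strings end in {0}, Reject strings end in {1,2}; accept={0}.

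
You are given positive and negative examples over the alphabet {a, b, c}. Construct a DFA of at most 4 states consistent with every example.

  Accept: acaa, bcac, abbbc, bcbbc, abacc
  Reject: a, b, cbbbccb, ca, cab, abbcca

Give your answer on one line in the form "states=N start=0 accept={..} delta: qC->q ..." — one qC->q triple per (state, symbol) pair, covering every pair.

states=3 start=0 accept={1} delta: 0a->0 0b->0 0c->1 1a->2 1b->0 1c->1 2a->1 2b->0 2c->1

Grow the machine one transition at a time. Run the examples from 0; the earliest place one falls off (shortest prefix, ties alphabetical) gets sent to the lowest-numbered state that keeps every Accept/Reject pair distinguishable — a pair clashes when both reach the same state with identical unread suffix — and to a fresh state only if none does.
a: 0a undefined. 0a->0: ok.
b: 0b undefined. 0b->0: ok.
c: 0c undefined. 0c->0: no, acaa/a meet in 0. Open state 1: 0c->1.
ca: 1a undefined. 1a->0: no, acaa/a meet in 0. 1a->1: no, acaa/ca meet in 1. Open state 2: 1a->2.
cb: 1b undefined. 1b->0: ok.
cab: 2b undefined. 2b->0: ok.
acaa: 2a undefined. 2a->0: no, acaa/a meet in 0. 2a->1: ok.
bcac: 2c undefined. 2c->0: no, bcac/a meet in 0. 2c->1: ok.
abacc: 1c undefined. 1c->0: no, abacc/a meet in 0. 1c->1: ok.
All examples now run through 3 states with every (state, symbol) defined. Accept strings end in {1}, Reject strings end in {0,2}; accept={1}.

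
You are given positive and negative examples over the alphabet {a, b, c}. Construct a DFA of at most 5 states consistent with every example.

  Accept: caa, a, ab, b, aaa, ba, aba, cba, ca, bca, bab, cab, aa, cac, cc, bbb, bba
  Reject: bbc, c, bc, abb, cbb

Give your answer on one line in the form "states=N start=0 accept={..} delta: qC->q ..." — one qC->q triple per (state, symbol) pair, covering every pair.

Fold the examples into a partial DFA from state 0: repeatedly fix the first undefined (state, symbol) met by the shortest-then-alphabetical prefix, trying targets in increasing order and rejecting any under which an Accept and a Reject string meet in one state with the same remainder; add a state when all current targets are rejected. Accepting states are where Accept strings end.
a: 0a undefined. 0a->0: ok.
b: 0b undefined. 0b->0: no, a/abb meet in 0. Open state 1: 0b->1.
c: 0c undefined. 0c->0: no, caa/c meet in 0. 0c->1: no, ab/c meet in 1. Open state 2: 0c->2.
ba: 1a undefined. 1a->0: ok.
bb: 1b undefined. 1b->0: no, a/abb meet in 0. 1b->1: no, ab/abb meet in 1. 1b->2: no, cc/bbc meet in 2 with "c" left. Open state 3: 1b->3.
bc: 1c undefined. 1c->0: no, a/bc meet in 0. 1c->1: no, ab/bc meet in 1. 1c->2: ok.
ca: 2a undefined. 2a->0: no, cac/c meet in 2. 2a->1: no, cab/abb meet in 3. 2a->2: no, caa/c meet in 2. 2a->3: no, ca/abb meet in 3. Open state 4: 2a->4.
cb: 2b undefined. 2b->0: no, ab/cbb meet in 1. 2b->1: ok.
cc: 2c undefined. 2c->0: ok.
bba: 3a undefined. 3a->0: ok.
bbb: 3b undefined. 3b->0: ok.
bbc: 3c undefined. 3c->0: no, a/bbc meet in 0. 3c->1: no, ab/bbc meet in 1. 3c->2: ok.
caa: 4a undefined. 4a->0: ok.
cab: 4b undefined. 4b->0: ok.
cac: 4c undefined. 4c->0: ok.
All examples now run through 5 states with every (state, symbol) defined. Accept strings end in {0,1,4}, Reject strings end in {2,3}; accept={0,1,4}.

states=5 start=0 accept={0,1,4} delta: 0a->0 0b->1 0c->2 1a->0 1b->3 1c->2 2a->4 2b->1 2c->0 3a->0 3b->0 3c->2 4a->0 4b->0 4c->0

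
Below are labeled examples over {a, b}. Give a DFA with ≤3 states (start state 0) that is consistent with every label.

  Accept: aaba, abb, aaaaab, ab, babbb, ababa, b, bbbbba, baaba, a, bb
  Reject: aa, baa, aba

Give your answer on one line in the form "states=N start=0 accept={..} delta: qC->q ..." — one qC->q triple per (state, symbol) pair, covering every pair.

states=3 start=0 accept={0,1} delta: 0a->1 0b->0 1a->2 1b->1 2a->0 2b->0

State merging on the prefix tree: take the shortest (then alphabetical) example prefix whose next move is undefined and point that move at state 0, else 1, else 2, ...; a target is out if some Accept/Reject pair would then sit in one state with the same input left (inseparable). If every existing state is out, open a new one.
a: 0a undefined. 0a->0: no, aaba/aba meet in 0 with "ba" left. Open state 1: 0a->1.
b: 0b undefined. 0b->0: ok.
aa: 1a undefined. 1a->0: no, b/aa meet in 0. 1a->1: no, aaba/aba meet in 1 with "ba" left. Open state 2: 1a->2.
ab: 1b undefined. 1b->0: no, ababa/aba meet in 1. 1b->1: ok.
aaa: 2a undefined. 2a->0: ok.
aab: 2b undefined. 2b->0: ok.
All examples now run through 3 states with every (state, symbol) defined. Accept strings end in {0,1}, Reject strings end in {2}; accept={0,1}.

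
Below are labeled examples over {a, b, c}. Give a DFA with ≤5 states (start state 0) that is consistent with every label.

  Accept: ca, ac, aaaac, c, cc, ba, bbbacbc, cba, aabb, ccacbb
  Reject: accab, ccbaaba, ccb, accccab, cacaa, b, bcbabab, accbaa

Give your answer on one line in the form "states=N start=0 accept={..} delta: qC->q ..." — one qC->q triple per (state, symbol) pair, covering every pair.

states=5 start=0 accept={0,2,3} delta: 0a->0 0b->1 0c->2 1a->0 1b->0 1c->0 2a->2 2b->0 2c->3 3a->4 3b->4 3c->1 4a->4 4b->4 4c->0

Grow the machine one transition at a time. Run the examples from 0; the earliest place one falls off (shortest prefix, ties alphabetical) gets sent to the lowest-numbered state that keeps every Accept/Reject pair distinguishable — a pair clashes when both reach the same state with identical unread suffix — and to a fresh state only if none does.
a: 0a undefined. 0a->0: ok.
b: 0b undefined. 0b->0: no, ba/b meet in 0. Open state 1: 0b->1.
c: 0c undefined. 0c->0: no, ca/cacaa meet in 0. 0c->1: no, ac/b meet in 1. Open state 2: 0c->2.
ba: 1a undefined. 1a->0: ok.
bb: 1b undefined. 1b->0: ok.
bc: 1c undefined. 1c->0: ok.
ca: 2a undefined. 2a->0: no, ca/cacaa meet in 0. 2a->1: no, ca/b meet in 1. 2a->2: ok.
cb: 2b undefined. 2b->0: ok.
cc: 2c undefined. 2c->0: no, cc/ccbaaba meet in 0. 2c->1: no, cc/accab meet in 1. 2c->2: no, ca/cacaa meet in 2. Open state 3: 2c->3.
cca: 3a undefined. 3a->0: no, ba/cacaa meet in 0. 3a->1: no, ba/accab meet in 0. 3a->2: no, ca/cacaa meet in 2. 3a->3: no, cc/cacaa meet in 3. Open state 4: 3a->4.
ccb: 3b undefined. 3b->0: no, ba/ccbaaba meet in 0. 3b->1: no, ba/ccbaaba meet in 0. 3b->2: no, ca/ccb meet in 2. 3b->3: no, cc/ccb meet in 3. 3b->4: ok.
accc: 3c undefined. 3c->0: no, ba/accccab meet in 0. 3c->1: ok.
ccac: 4c undefined. 4c->0: ok.
ccba: 4a undefined. 4a->0: no, ba/ccbaaba meet in 0. 4a->1: no, ba/ccbaaba meet in 0. 4a->2: no, ca/cacaa meet in 2. 4a->3: no, cc/cacaa meet in 3. 4a->4: ok.
accab: 4b undefined. 4b->0: no, ba/accab meet in 0. 4b->1: no, ba/ccbaaba meet in 0. 4b->2: no, ca/accab meet in 2. 4b->3: no, cc/accab meet in 3. 4b->4: ok.
All examples now run through 5 states with every (state, symbol) defined. Accept strings end in {0,2,3}, Reject strings end in {1,4}; accept={0,2,3}.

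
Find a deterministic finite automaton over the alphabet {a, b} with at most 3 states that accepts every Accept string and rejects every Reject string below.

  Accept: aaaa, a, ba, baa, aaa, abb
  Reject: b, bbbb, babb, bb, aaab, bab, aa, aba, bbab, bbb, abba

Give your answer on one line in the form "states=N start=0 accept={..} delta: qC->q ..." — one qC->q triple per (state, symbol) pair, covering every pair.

Fold the examples into a partial DFA from state 0: repeatedly fix the first undefined (state, symbol) met by the shortest-then-alphabetical prefix, trying targets in increasing order and rejecting any under which an Accept and a Reject string meet in one state with the same remainder; add a state when all current targets are rejected. Accepting states are where Accept strings end.
a: 0a undefined. 0a->0: no, aaaa/aa meet in 0. Open state 1: 0a->1.
b: 0b undefined. 0b->0: no, baa/aa meet in 1 with "a" left. 0b->1: no, a/b meet in 1. Open state 2: 0b->2.
aa: 1a undefined. 1a->0: no, aaaa/aa meet in 0. 1a->1: no, aaaa/aa meet in 1. 1a->2: ok.
ab: 1b undefined. 1b->0: no, a/aba meet in 1. 1b->1: ok.
ba: 2a undefined. 2a->0: ok.
bb: 2b undefined. 2b->0: no, aaaa/bbab meet in 1. 2b->1: no, aaaa/bbbb meet in 1. 2b->2: ok.
All examples now run through 3 states with every (state, symbol) defined. Accept strings end in {0,1}, Reject strings end in {2}; accept={0,1}.

states=3 start=0 accept={0,1} delta: 0a->1 0b->2 1a->2 1b->1 2a->0 2b->2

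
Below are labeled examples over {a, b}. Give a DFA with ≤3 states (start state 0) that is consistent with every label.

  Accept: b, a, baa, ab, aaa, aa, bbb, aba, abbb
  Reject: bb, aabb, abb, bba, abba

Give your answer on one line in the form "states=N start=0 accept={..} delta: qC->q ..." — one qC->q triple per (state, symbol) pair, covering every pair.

Fold the examples into a partial DFA from state 0: repeatedly fix the first undefined (state, symbol) met by the shortest-then-alphabetical prefix, trying targets in increasing order and rejecting any under which an Accept and a Reject string meet in one state with the same remainder; add a state when all current targets are rejected. Accepting states are where Accept strings end.
a: 0a undefined. 0a->0: ok.
b: 0b undefined. 0b->0: no, b/bb meet in 0. Open state 1: 0b->1.
ba: 1a undefined. 1a->0: ok.
bb: 1b undefined. 1b->0: no, a/bb meet in 0. 1b->1: no, b/bb meet in 1. Open state 2: 1b->2.
bba: 2a undefined. 2a->0: no, a/bba meet in 0. 2a->1: no, b/bba meet in 1. 2a->2: ok.
bbb: 2b undefined. 2b->0: ok.
All examples now run through 3 states with every (state, symbol) defined. Accept strings end in {0,1}, Reject strings end in {2}; accept={0,1}.

states=3 start=0 accept={0,1} delta: 0a->0 0b->1 1a->0 1b->2 2a->2 2b->0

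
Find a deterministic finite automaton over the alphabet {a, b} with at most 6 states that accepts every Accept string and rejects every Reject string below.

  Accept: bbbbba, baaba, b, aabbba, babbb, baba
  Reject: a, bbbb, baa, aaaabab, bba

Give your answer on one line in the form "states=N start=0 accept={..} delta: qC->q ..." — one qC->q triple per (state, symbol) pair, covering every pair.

states=4 start=0 accept={1,2} delta: 0a->0 0b->1 1a->2 1b->0 2a->0 2b->3 3a->1 3b->0

State merging on the prefix tree: take the shortest (then alphabetical) example prefix whose next move is undefined and point that move at state 0, else 1, else 2, ...; a target is out if some Accept/Reject pair would then sit in one state with the same input left (inseparable). If every existing state is out, open a new one.
a: 0a undefined. 0a->0: ok.
b: 0b undefined. 0b->0: no, bbbbba/a meet in 0. Open state 1: 0b->1.
ba: 1a undefined. 1a->0: no, baaba/a meet in 0. 1a->1: no, baaba/bba meet in 1 with "ba" left. Open state 2: 1a->2.
bb: 1b undefined. 1b->0: ok.
baa: 2a undefined. 2a->0: ok.
bab: 2b undefined. 2b->0: no, babbb/a meet in 0. 2b->1: no, b/aaaabab meet in 1. 2b->2: no, bbbbba/aaaabab meet in 2. Open state 3: 2b->3.
baba: 3a undefined. 3a->0: no, baba/a meet in 0. 3a->1: ok.
babb: 3b undefined. 3b->0: ok.
All examples now run through 4 states with every (state, symbol) defined. Accept strings end in {1,2}, Reject strings end in {0,3}; accept={1,2}.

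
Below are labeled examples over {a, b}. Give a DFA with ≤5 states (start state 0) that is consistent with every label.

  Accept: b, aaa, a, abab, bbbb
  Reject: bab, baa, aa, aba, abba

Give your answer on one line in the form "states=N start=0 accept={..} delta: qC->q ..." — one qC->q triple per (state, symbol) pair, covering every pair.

State merging on the prefix tree: take the shortest (then alphabetical) example prefix whose next move is undefined and point that move at state 0, else 1, else 2, ...; a target is out if some Accept/Reject pair would then sit in one state with the same input left (inseparable). If every existing state is out, open a new one.
a: 0a undefined. 0a->0: no, aaa/aa meet in 0. Open state 1: 0a->1.
b: 0b undefined. 0b->0: ok.
aa: 1a undefined. 1a->0: no, b/baa meet in 0. 1a->1: no, aaa/baa meet in 1. Open state 2: 1a->2.
ab: 1b undefined. 1b->0: no, b/bab meet in 0. 1b->1: no, a/bab meet in 1. 1b->2: no, aaa/aba meet in 2 with "a" left. Open state 3: 1b->3.
aaa: 2a undefined. 2a->0: ok.
aba: 3a undefined. 3a->0: no, b/aba meet in 0. 3a->1: no, a/aba meet in 1. 3a->2: ok.
abb: 3b undefined. 3b->0: no, a/abba meet in 1. 3b->1: ok.
abab: 2b undefined. 2b->0: ok.
All examples now run through 4 states with every (state, symbol) defined. Accept strings end in {0,1}, Reject strings end in {2,3}; accept={0,1}.

states=4 start=0 accept={0,1} delta: 0a->1 0b->0 1a->2 1b->3 2a->0 2b->0 3a->2 3b->1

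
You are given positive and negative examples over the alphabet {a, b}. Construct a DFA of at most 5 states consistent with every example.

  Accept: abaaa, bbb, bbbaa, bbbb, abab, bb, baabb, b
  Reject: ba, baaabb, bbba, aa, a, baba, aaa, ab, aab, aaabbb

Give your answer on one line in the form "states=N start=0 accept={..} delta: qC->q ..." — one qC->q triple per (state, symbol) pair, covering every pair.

states=4 start=0 accept={0,2} delta: 0a->1 0b->2 1a->1 1b->3 2a->3 2b->0 3a->2 3b->1

Grow the machine one transition at a time. Run the examples from 0; the earliest place one falls off (shortest prefix, ties alphabetical) gets sent to the lowest-numbered state that keeps every Accept/Reject pair distinguishable — a pair clashes when both reach the same state with identical unread suffix — and to a fresh state only if none does.
a: 0a undefined. 0a->0: no, bbb/aaabbb meet in 0 with "bbb" left. Open state 1: 0a->1.
b: 0b undefined. 0b->0: no, bbbaa/aa meet in 1 with "a" left. 0b->1: no, bb/ab meet in 1 with "b" left. Open state 2: 0b->2.
aa: 1a undefined. 1a->0: no, b/aab meet in 2. 1a->1: ok.
ab: 1b undefined. 1b->0: no, abaaa/aa meet in 1. 1b->1: no, abaaa/aa meet in 1. 1b->2: no, bbb/aaabbb meet in 2 with "bb" left. Open state 3: 1b->3.
ba: 2a undefined. 2a->0: no, baabb/baaabb meet in 3 with "b" left. 2a->1: no, baabb/baaabb meet in 3 with "b" left. 2a->2: no, bbb/baaabb meet in 2 with "bb" left. 2a->3: ok.
bb: 2b undefined. 2b->0: ok.
aba: 3a undefined. 3a->0: no, abaaa/aa meet in 1. 3a->1: no, abaaa/aa meet in 1. 3a->2: ok.
bab: 3b undefined. 3b->0: no, abaaa/baaabb meet in 2. 3b->1: ok.
All examples now run through 4 states with every (state, symbol) defined. Accept strings end in {0,2}, Reject strings end in {1,3}; accept={0,2}.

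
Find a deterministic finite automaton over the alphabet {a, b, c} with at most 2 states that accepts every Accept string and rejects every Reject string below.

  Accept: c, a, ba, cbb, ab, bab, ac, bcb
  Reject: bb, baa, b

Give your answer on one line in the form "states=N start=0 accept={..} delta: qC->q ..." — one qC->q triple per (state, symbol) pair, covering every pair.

states=2 start=0 accept={1} delta: 0a->1 0b->0 0c->1 1a->0 1b->1 1c->1

Grow the machine one transition at a time. Run the examples from 0; the earliest place one falls off (shortest prefix, ties alphabetical) gets sent to the lowest-numbered state that keeps every Accept/Reject pair distinguishable — a pair clashes when both reach the same state with identical unread suffix — and to a fresh state only if none does.
a: 0a undefined. 0a->0: no, ab/b meet in 0 with "b" left. Open state 1: 0a->1.
b: 0b undefined. 0b->0: ok.
c: 0c undefined. 0c->0: no, c/bb meet in 0. 0c->1: ok.
ab: 1b undefined. 1b->0: no, cbb/bb meet in 0. 1b->1: ok.
ac: 1c undefined. 1c->0: no, ac/bb meet in 0. 1c->1: ok.
baa: 1a undefined. 1a->0: ok.
All examples now run through 2 states with every (state, symbol) defined. Accept strings end in {1}, Reject strings end in {0}; accept={1}.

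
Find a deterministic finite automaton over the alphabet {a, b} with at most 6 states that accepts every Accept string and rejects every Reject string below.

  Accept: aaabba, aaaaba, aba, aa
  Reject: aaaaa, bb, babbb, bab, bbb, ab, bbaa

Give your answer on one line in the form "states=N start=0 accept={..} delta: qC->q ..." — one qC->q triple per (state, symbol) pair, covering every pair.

State merging on the prefix tree: take the shortest (then alphabetical) example prefix whose next move is undefined and point that move at state 0, else 1, else 2, ...; a target is out if some Accept/Reject pair would then sit in one state with the same input left (inseparable). If every existing state is out, open a new one.
a: 0a undefined. 0a->0: no, aa/aaaaa meet in 0. Open state 1: 0a->1.
b: 0b undefined. 0b->0: no, aa/bbaa meet in 1 with "a" left. 0b->1: ok.
aa: 1a undefined. 1a->0: ok.
ab: 1b undefined. 1b->0: no, aaabba/bb meet in 0. 1b->1: ok.
All examples now run through 2 states with every (state, symbol) defined. Accept strings end in {0}, Reject strings end in {1}; accept={0}.

states=2 start=0 accept={0} delta: 0a->1 0b->1 1a->0 1b->1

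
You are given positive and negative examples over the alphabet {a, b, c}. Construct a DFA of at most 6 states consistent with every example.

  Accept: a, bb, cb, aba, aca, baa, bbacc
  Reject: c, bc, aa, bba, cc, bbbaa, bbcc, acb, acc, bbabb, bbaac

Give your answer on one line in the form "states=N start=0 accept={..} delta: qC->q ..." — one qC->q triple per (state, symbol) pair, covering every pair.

Grow the machine one transition at a time. Run the examples from 0; the earliest place one falls off (shortest prefix, ties alphabetical) gets sent to the lowest-numbered state that keeps every Accept/Reject pair distinguishable — a pair clashes when both reach the same state with identical unread suffix — and to a fresh state only if none does.
a: 0a undefined. 0a->0: no, a/aa meet in 0. Open state 1: 0a->1.
b: 0b undefined. 0b->0: no, a/bba meet in 1. 0b->1: no, aba/bba meet in 1 with "ba" left. Open state 2: 0b->2.
c: 0c undefined. 0c->0: ok.
aa: 1a undefined. 1a->0: ok.
ab: 1b undefined. 1b->0: ok.
ac: 1c undefined. 1c->0: no, cb/acb meet in 2. 1c->1: no, a/acc meet in 1. 1c->2: no, bb/acb meet in 2 with "b" left. Open state 3: 1c->3.
ba: 2a undefined. 2a->0: ok.
bb: 2b undefined. 2b->0: no, a/bba meet in 1. 2b->1: no, a/bbabb meet in 1. 2b->2: no, a/bbbaa meet in 1. 2b->3: no, aca/bba meet in 3 with "a" left. Open state 4: 2b->4.
bc: 2c undefined. 2c->0: ok.
aca: 3a undefined. 3a->0: no, aca/c meet in 0. 3a->1: ok.
acb: 3b undefined. 3b->0: ok.
acc: 3c undefined. 3c->0: ok.
bba: 4a undefined. 4a->0: no, bb/bbabb meet in 4. 4a->1: no, a/bba meet in 1. 4a->2: no, cb/bba meet in 2. 4a->3: no, cb/bbabb meet in 2. 4a->4: no, bb/bba meet in 4. Open state 5: 4a->5.
bbb: 4b undefined. 4b->0: ok.
bbc: 4c undefined. 4c->0: ok.
bbaa: 5a undefined. 5a->0: ok.
bbab: 5b undefined. 5b->0: no, cb/bbabb meet in 2. 5b->1: ok.
bbac: 5c undefined. 5c->0: no, bbacc/c meet in 0. 5c->1: ok.
All examples now run through 6 states with every (state, symbol) defined. Accept strings end in {1,2,3,4}, Reject strings end in {0,5}; accept={1,2,3,4}.

states=6 start=0 accept={1,2,3,4} delta: 0a->1 0b->2 0c->0 1a->0 1b->0 1c->3 2a->0 2b->4 2c->0 3a->1 3b->0 3c->0 4a->5 4b->0 4c->0 5a->0 5b->1 5c->1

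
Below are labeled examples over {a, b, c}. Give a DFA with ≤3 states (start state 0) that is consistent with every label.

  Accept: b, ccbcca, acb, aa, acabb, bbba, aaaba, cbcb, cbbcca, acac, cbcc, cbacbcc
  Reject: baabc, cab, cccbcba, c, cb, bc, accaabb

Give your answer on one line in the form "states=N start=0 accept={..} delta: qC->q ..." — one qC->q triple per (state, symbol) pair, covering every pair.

Fold the examples into a partial DFA from state 0: repeatedly fix the first undefined (state, symbol) met by the shortest-then-alphabetical prefix, trying targets in increasing order and rejecting any under which an Accept and a Reject string meet in one state with the same remainder; add a state when all current targets are rejected. Accepting states are where Accept strings end.
a: 0a undefined. 0a->0: no, acb/cb meet in 0 with "cb" left. Open state 1: 0a->1.
b: 0b undefined. 0b->0: ok.
c: 0c undefined. 0c->0: no, b/c meet in 0. 0c->1: no, bbba/c meet in 1. Open state 2: 0c->2.
aa: 1a undefined. 1a->0: ok.
ac: 1c undefined. 1c->0: ok.
ca: 2a undefined. 2a->0: no, b/cab meet in 0. 2a->1: no, b/accaabb meet in 0. 2a->2: ok.
cb: 2b undefined. 2b->0: no, b/cab meet in 0. 2b->1: no, bbba/cab meet in 1. 2b->2: ok.
cc: 2c undefined. 2c->0: no, ccbcca/cccbcba meet in 1. 2c->1: ok.
ccb: 1b undefined. 1b->0: ok.
All examples now run through 3 states with every (state, symbol) defined. Accept strings end in {0,1}, Reject strings end in {2}; accept={0,1}.

states=3 start=0 accept={0,1} delta: 0a->1 0b->0 0c->2 1a->0 1b->0 1c->0 2a->2 2b->2 2c->1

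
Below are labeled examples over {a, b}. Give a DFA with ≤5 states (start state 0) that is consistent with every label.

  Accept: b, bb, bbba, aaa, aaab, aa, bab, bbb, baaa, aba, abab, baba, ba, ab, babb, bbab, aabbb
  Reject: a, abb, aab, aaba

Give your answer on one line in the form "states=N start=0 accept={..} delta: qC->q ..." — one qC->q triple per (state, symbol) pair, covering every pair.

Grow the machine one transition at a time. Run the examples from 0; the earliest place one falls off (shortest prefix, ties alphabetical) gets sent to the lowest-numbered state that keeps every Accept/Reject pair distinguishable — a pair clashes when both reach the same state with identical unread suffix — and to a fresh state only if none does.
a: 0a undefined. 0a->0: no, b/aab meet in 0 with "b" left. Open state 1: 0a->1.
b: 0b undefined. 0b->0: no, bbba/a meet in 1. 0b->1: no, b/a meet in 1. Open state 2: 0b->2.
aa: 1a undefined. 1a->0: no, b/aab meet in 2. 1a->1: no, aaa/a meet in 1. 1a->2: no, bb/aab meet in 2 with "b" left. Open state 3: 1a->3.
ab: 1b undefined. 1b->0: no, b/abb meet in 2. 1b->1: no, abab/aab meet in 3 with "b" left. 1b->2: no, bb/abb meet in 2 with "b" left. 1b->3: ok.
ba: 2a undefined. 2a->0: ok.
bb: 2b undefined. 2b->0: ok.
aaa: 3a undefined. 3a->0: ok.
aab: 3b undefined. 3b->0: no, bb/abb meet in 0. 3b->1: no, aa/aaba meet in 3. 3b->2: no, b/abb meet in 2. 3b->3: no, bb/aaba meet in 0. Open state 4: 3b->4.
aaba: 4a undefined. 4a->0: no, bb/aaba meet in 0. 4a->1: ok.
aabb: 4b undefined. 4b->0: ok.
All examples now run through 5 states with every (state, symbol) defined. Accept strings end in {0,2,3}, Reject strings end in {1,4}; accept={0,2,3}.

states=5 start=0 accept={0,2,3} delta: 0a->1 0b->2 1a->3 1b->3 2a->0 2b->0 3a->0 3b->4 4a->1 4b->0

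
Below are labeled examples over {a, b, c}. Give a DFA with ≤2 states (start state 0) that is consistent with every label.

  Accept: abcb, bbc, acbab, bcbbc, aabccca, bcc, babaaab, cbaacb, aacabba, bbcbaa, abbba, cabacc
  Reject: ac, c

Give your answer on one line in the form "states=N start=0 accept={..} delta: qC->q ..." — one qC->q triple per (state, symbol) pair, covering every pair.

State merging on the prefix tree: take the shortest (then alphabetical) example prefix whose next move is undefined and point that move at state 0, else 1, else 2, ...; a target is out if some Accept/Reject pair would then sit in one state with the same input left (inseparable). If every existing state is out, open a new one.
a: 0a undefined. 0a->0: ok.
b: 0b undefined. 0b->0: no, bbc/ac meet in 0 with "c" left. Open state 1: 0b->1.
c: 0c undefined. 0c->0: ok.
ba: 1a undefined. 1a->0: no, cabacc/ac meet in 0. 1a->1: ok.
bb: 1b undefined. 1b->0: no, bbc/ac meet in 0. 1b->1: ok.
bc: 1c undefined. 1c->0: no, bbc/ac meet in 0. 1c->1: ok.
All examples now run through 2 states with every (state, symbol) defined. Accept strings end in {1}, Reject strings end in {0}; accept={1}.

states=2 start=0 accept={1} delta: 0a->0 0b->1 0c->0 1a->1 1b->1 1c->1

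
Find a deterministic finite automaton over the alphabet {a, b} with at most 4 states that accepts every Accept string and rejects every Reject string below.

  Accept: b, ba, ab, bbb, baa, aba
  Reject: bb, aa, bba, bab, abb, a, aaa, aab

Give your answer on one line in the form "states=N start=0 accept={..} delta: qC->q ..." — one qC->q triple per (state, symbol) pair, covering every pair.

states=4 start=0 accept={2} delta: 0a->1 0b->2 1a->3 1b->2 2a->2 2b->0 3a->0 3b->0

Grow the machine one transition at a time. Run the examples from 0; the earliest place one falls off (shortest prefix, ties alphabetical) gets sent to the lowest-numbered state that keeps every Accept/Reject pair distinguishable — a pair clashes when both reach the same state with identical unread suffix — and to a fresh state only if none does.
a: 0a undefined. 0a->0: no, b/aab meet in 0 with "b" left. Open state 1: 0a->1.
b: 0b undefined. 0b->0: no, b/bb meet in 0. 0b->1: no, b/a meet in 1. Open state 2: 0b->2.
aa: 1a undefined. 1a->0: no, b/aab meet in 2. 1a->1: no, ab/aab meet in 1 with "b" left. 1a->2: no, b/aa meet in 2. Open state 3: 1a->3.
ab: 1b undefined. 1b->0: no, b/abb meet in 2. 1b->1: no, ab/abb meet in 1. 1b->2: ok.
ba: 2a undefined. 2a->0: no, b/bab meet in 2. 2a->1: no, b/bab meet in 2. 2a->2: ok.
bb: 2b undefined. 2b->0: ok.
aaa: 3a undefined. 3a->0: ok.
aab: 3b undefined. 3b->0: ok.
All examples now run through 4 states with every (state, symbol) defined. Accept strings end in {2}, Reject strings end in {0,1,3}; accept={2}.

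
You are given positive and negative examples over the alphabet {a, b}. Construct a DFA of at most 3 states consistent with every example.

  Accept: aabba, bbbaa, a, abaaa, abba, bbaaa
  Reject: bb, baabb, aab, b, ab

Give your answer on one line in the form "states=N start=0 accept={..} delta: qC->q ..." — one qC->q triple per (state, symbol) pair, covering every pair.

states=2 start=0 accept={0} delta: 0a->0 0b->1 1a->0 1b->1

Fold the examples into a partial DFA from state 0: repeatedly fix the first undefined (state, symbol) met by the shortest-then-alphabetical prefix, trying targets in increasing order and rejecting any under which an Accept and a Reject string meet in one state with the same remainder; add a state when all current targets are rejected. Accepting states are where Accept strings end.
a: 0a undefined. 0a->0: ok.
b: 0b undefined. 0b->0: no, aabba/bb meet in 0. Open state 1: 0b->1.
ba: 1a undefined. 1a->0: ok.
bb: 1b undefined. 1b->0: no, aabba/bb meet in 0. 1b->1: ok.
All examples now run through 2 states with every (state, symbol) defined. Accept strings end in {0}, Reject strings end in {1}; accept={0}.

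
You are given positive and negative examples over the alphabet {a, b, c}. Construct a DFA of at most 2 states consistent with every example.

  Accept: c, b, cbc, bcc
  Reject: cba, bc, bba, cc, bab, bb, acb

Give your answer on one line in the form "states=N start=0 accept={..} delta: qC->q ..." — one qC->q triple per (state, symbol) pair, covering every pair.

Grow the machine one transition at a time. Run the examples from 0; the earliest place one falls off (shortest prefix, ties alphabetical) gets sent to the lowest-numbered state that keeps every Accept/Reject pair distinguishable — a pair clashes when both reach the same state with identical unread suffix — and to a fresh state only if none does.
a: 0a undefined. 0a->0: ok.
b: 0b undefined. 0b->0: no, c/bc meet in 0 with "c" left. Open state 1: 0b->1.
c: 0c undefined. 0c->0: no, c/cc meet in 0. 0c->1: ok.
ba: 1a undefined. 1a->0: no, c/bab meet in 1. 1a->1: ok.
bb: 1b undefined. 1b->0: ok.
bc: 1c undefined. 1c->0: ok.
All examples now run through 2 states with every (state, symbol) defined. Accept strings end in {1}, Reject strings end in {0}; accept={1}.

states=2 start=0 accept={1} delta: 0a->0 0b->1 0c->1 1a->1 1b->0 1c->0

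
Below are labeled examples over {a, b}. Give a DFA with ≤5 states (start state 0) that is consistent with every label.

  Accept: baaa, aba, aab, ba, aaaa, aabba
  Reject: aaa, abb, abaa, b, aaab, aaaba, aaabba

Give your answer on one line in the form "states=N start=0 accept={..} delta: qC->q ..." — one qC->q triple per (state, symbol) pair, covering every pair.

states=5 start=0 accept={0,2} delta: 0a->1 0b->1 1a->2 1b->1 2a->3 2b->0 3a->0 3b->4 4a->1 4b->0

Grow the machine one transition at a time. Run the examples from 0; the earliest place one falls off (shortest prefix, ties alphabetical) gets sent to the lowest-numbered state that keeps every Accept/Reject pair distinguishable — a pair clashes when both reach the same state with identical unread suffix — and to a fresh state only if none does.
a: 0a undefined. 0a->0: no, aba/aaaba meet in 0 with "ba" left. Open state 1: 0a->1.
b: 0b undefined. 0b->0: no, baaa/aaa meet in 1 with "aa" left. 0b->1: ok.
aa: 1a undefined. 1a->0: no, aba/aaaba meet in 1 with "ba" left. 1a->1: no, baaa/aaa meet in 1. Open state 2: 1a->2.
ab: 1b undefined. 1b->0: no, aba/abb meet in 1. 1b->1: ok.
aaa: 2a undefined. 2a->0: no, baaa/abb meet in 1. 2a->1: no, baaa/aaaba meet in 2. 2a->2: no, baaa/aaa meet in 2. Open state 3: 2a->3.
aab: 2b undefined. 2b->0: ok.
aaaa: 3a undefined. 3a->0: ok.
aaab: 3b undefined. 3b->0: no, baaa/aaab meet in 0. 3b->1: no, aba/aaaba meet in 2. 3b->2: no, aba/aaab meet in 2. 3b->3: no, baaa/aaaba meet in 0. Open state 4: 3b->4.
aaaba: 4a undefined. 4a->0: no, baaa/aaaba meet in 0. 4a->1: ok.
aaabb: 4b undefined. 4b->0: ok.
All examples now run through 5 states with every (state, symbol) defined. Accept strings end in {0,2}, Reject strings end in {1,3,4}; accept={0,2}.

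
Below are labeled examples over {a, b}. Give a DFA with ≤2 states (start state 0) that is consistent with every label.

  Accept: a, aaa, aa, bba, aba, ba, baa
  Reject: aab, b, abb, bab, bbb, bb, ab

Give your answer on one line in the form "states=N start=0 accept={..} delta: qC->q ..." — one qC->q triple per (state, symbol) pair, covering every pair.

states=2 start=0 accept={0} delta: 0a->0 0b->1 1a->0 1b->1

State merging on the prefix tree: take the shortest (then alphabetical) example prefix whose next move is undefined and point that move at state 0, else 1, else 2, ...; a target is out if some Accept/Reject pair would then sit in one state with the same input left (inseparable). If every existing state is out, open a new one.
a: 0a undefined. 0a->0: ok.
b: 0b undefined. 0b->0: no, a/aab meet in 0. Open state 1: 0b->1.
ba: 1a undefined. 1a->0: ok.
bb: 1b undefined. 1b->0: no, a/abb meet in 0. 1b->1: ok.
All examples now run through 2 states with every (state, symbol) defined. Accept strings end in {0}, Reject strings end in {1}; accept={0}.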